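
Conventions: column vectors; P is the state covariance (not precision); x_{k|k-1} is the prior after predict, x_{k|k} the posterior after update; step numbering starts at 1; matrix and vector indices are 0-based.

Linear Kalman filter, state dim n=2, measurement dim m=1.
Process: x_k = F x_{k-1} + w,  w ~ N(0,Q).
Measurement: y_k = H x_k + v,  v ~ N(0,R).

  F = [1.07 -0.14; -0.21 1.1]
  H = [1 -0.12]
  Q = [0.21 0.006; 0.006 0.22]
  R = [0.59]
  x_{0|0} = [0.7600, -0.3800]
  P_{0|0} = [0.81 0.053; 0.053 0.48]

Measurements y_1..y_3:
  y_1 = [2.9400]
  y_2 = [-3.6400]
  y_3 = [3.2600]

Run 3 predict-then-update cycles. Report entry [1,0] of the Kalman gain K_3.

step 1: x^-=[0.8664, -0.5776]  P^-=[1.1309 -0.1860; -0.1860 0.8120]  S=[1.7772]  K=[0.6489; -0.1595]  nu=[2.0043]  x^+=[2.1670, -0.8972]  P^+=[0.3826 -0.0021; -0.0021 0.7668]
step 2: x^-=[2.4443, -1.4420]  P^-=[0.6637 -0.2006; -0.2006 1.1657]  S=[1.3186]  K=[0.5216; -0.2582]  nu=[-6.2573]  x^+=[-0.8194, 0.1735]  P^+=[0.3050 -0.0230; -0.0230 1.0778]
step 3: x^-=[-0.9010, 0.3629]  P^-=[0.5872 -0.2562; -0.2562 1.5482]  S=[1.2610]  K=[0.4900; -0.3506]  nu=[4.2046]  x^+=[1.1594, -1.1110]  P^+=[0.2844 -0.0396; -0.0396 1.3933]

K[1,0] = -0.3506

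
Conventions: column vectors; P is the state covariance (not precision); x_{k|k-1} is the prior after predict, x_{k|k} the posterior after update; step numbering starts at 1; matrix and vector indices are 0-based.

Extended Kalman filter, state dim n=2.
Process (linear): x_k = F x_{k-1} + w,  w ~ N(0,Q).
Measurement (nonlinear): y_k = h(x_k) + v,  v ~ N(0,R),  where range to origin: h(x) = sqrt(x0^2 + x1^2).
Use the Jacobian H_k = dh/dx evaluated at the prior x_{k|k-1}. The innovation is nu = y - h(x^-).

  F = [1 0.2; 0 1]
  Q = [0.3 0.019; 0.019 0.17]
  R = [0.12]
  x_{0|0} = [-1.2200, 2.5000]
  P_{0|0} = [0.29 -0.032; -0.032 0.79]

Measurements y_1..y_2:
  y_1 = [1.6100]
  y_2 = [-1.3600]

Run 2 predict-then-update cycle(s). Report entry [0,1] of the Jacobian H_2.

H_jac[0,1] = 0.9744

step 1: x^-=[-0.7200, 2.5000]  P^-=[0.6088 0.1450; 0.1450 0.9600]  H_jac=[-0.2768 0.9609]  S=[0.9760]  K=[-0.0299; 0.9041]  nu=[-0.9916]  x^+=[-0.6904, 1.6035]  P^+=[0.6079 0.1714; 0.1714 0.1623]
step 2: x^-=[-0.3697, 1.6035]  P^-=[0.9830 0.2228; 0.2228 0.3323]  H_jac=[-0.2247 0.9744]  S=[0.3875]  K=[-0.0096; 0.7063]  nu=[-3.0056]  x^+=[-0.3408, -0.5192]  P^+=[0.9829 0.2254; 0.2254 0.1389]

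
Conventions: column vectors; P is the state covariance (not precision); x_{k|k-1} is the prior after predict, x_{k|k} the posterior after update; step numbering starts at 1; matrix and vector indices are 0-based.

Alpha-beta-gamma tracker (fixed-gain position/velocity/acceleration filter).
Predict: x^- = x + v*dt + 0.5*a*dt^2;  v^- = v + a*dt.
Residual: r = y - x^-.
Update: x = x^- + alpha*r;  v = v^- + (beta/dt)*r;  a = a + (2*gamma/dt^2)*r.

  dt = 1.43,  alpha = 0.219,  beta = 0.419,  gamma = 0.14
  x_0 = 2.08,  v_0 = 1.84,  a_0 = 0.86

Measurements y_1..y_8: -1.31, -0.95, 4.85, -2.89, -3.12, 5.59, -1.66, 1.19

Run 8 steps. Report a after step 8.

a_post = 1.7590

step 1: x_pred=5.5905  r=-6.9005  x^+=4.0793  v^+=1.0479  a^+=-0.0849
step 2: x_pred=5.4910  r=-6.4410  x^+=4.0804  v^+=-0.9607  a^+=-0.9668
step 3: x_pred=1.7181  r=3.1319  x^+=2.4040  v^+=-1.4256  a^+=-0.5380
step 4: x_pred=-0.1846  r=-2.7054  x^+=-0.7771  v^+=-2.9876  a^+=-0.9084
step 5: x_pred=-5.9781  r=2.8581  x^+=-5.3522  v^+=-3.4491  a^+=-0.5171
step 6: x_pred=-10.8131  r=16.4031  x^+=-7.2208  v^+=0.6177  a^+=1.7290
step 7: x_pred=-4.5697  r=2.9097  x^+=-3.9325  v^+=3.9427  a^+=2.1274
step 8: x_pred=3.8807  r=-2.6907  x^+=3.2914  v^+=6.1965  a^+=1.7590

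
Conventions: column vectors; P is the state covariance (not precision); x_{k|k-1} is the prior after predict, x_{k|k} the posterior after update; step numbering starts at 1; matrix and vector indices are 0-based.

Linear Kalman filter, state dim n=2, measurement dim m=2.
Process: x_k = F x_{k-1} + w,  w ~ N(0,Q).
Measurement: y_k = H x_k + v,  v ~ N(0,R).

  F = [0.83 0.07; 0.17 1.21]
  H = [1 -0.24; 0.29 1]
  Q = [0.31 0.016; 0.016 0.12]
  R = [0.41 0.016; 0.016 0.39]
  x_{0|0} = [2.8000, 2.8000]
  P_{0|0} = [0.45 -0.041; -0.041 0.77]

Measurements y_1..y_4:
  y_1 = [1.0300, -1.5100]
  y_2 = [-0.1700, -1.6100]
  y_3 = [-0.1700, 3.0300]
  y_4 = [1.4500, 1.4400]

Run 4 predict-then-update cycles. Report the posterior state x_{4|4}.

step 1: x^-=[2.5200, 3.8640]  P^-=[0.6190 0.1030; 0.1030 1.2435]  S=[1.0512 -0.0070; -0.0070 1.7453]  K=[0.5665 0.1642; -0.1810 0.7289]  nu=[-0.5626, -6.1048]  x^+=[1.1990, -0.4837]  P^+=[0.2360 0.0047; 0.0047 0.2800]
step 2: x^-=[0.9613, -0.3815]  P^-=[0.4745 0.0777; 0.0777 0.5387]  S=[0.8782 0.0967; 0.0967 1.0137]  K=[0.5009 0.1647; -0.1209 0.5652]  nu=[-1.2228, -1.5073]  x^+=[0.1005, -1.0856]  P^+=[0.2107 0.0111; 0.0111 0.2153]
step 3: x^-=[0.0074, -1.2964]  P^-=[0.4575 0.0753; 0.0753 0.4458]  S=[0.8570 0.1117; 0.1117 0.9180]  K=[0.4910 0.1668; -0.1051 0.5222]  nu=[-0.4886, 4.3243]  x^+=[0.4888, 1.0132]  P^+=[0.2071 0.0129; 0.0129 0.1983]
step 4: x^-=[0.4766, 1.3091]  P^-=[0.4551 0.0751; 0.0751 0.4216]  S=[0.8534 0.1167; 0.1167 0.8934]  K=[0.4893 0.1679; -0.1002 0.5093]  nu=[1.2876, -0.0073]  x^+=[1.1053, 1.1763]  P^+=[0.2065 0.0134; 0.0134 0.1931]

x_post = [1.1053, 1.1763]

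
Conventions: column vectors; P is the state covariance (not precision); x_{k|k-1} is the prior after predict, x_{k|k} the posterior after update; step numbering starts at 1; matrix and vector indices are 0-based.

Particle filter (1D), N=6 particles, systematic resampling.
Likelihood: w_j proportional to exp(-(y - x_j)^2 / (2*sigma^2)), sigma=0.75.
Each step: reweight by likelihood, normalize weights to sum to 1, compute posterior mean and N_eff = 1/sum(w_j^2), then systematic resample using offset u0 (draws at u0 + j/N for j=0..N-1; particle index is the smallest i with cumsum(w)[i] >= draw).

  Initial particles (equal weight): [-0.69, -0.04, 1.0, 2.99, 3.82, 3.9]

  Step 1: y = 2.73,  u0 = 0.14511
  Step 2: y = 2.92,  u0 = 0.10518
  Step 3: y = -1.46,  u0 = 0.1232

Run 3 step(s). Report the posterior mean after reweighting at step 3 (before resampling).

post_mean = 2.9902

step 1: w=[0.0000, 0.0007, 0.0422, 0.5684, 0.2099, 0.1788]  mean=3.2409  Neff=2.4944  idx=[3, 3, 3, 4, 4, 5]
step 2: w=[0.2270, 0.2270, 0.2270, 0.1110, 0.1110, 0.0971]  mean=3.2626  Neff=5.3014  idx=[0, 1, 1, 2, 3, 5]
step 3: w=[0.2499, 0.2499, 0.2499, 0.2499, 0.0002, 0.0001]  mean=2.9902  Neff=4.0022  idx=[0, 1, 1, 2, 3, 3]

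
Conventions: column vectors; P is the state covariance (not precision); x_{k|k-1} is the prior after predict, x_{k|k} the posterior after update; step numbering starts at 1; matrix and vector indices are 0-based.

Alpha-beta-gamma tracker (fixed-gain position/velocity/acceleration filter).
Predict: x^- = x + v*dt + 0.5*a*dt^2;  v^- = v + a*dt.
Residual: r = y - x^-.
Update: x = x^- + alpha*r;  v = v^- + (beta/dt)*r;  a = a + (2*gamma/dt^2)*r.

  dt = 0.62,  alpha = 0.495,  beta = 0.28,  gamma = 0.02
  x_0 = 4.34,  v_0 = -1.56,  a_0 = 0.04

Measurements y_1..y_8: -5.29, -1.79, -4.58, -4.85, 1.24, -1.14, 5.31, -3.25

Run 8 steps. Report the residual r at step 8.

step 1: x_pred=3.3805  r=-8.6705  x^+=-0.9114  v^+=-5.4509  a^+=-0.8622
step 2: x_pred=-4.4567  r=2.6667  x^+=-3.1367  v^+=-4.7812  a^+=-0.5847
step 3: x_pred=-6.2134  r=1.6334  x^+=-5.4049  v^+=-4.4061  a^+=-0.4148
step 4: x_pred=-8.2163  r=3.3663  x^+=-6.5500  v^+=-3.1429  a^+=-0.0645
step 5: x_pred=-8.5110  r=9.7510  x^+=-3.6843  v^+=1.2208  a^+=0.9502
step 6: x_pred=-2.7448  r=1.6048  x^+=-1.9504  v^+=2.5346  a^+=1.1172
step 7: x_pred=-0.1642  r=5.4742  x^+=2.5455  v^+=5.6995  a^+=1.6868
step 8: x_pred=6.4034  r=-9.6534  x^+=1.6250  v^+=2.3857  a^+=0.6823

resid = -9.6534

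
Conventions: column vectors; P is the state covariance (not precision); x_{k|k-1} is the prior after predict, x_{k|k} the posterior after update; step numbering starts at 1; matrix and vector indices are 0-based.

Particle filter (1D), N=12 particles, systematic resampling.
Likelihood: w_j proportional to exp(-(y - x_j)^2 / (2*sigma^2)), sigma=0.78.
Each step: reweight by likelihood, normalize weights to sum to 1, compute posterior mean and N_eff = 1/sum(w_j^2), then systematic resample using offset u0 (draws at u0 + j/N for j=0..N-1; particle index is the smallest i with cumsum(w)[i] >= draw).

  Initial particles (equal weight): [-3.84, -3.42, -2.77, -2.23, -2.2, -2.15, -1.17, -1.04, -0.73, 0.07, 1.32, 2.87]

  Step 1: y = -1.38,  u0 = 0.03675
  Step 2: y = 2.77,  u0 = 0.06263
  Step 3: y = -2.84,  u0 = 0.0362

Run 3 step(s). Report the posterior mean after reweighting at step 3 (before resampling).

step 1: w=[0.0015, 0.0069, 0.0431, 0.1163, 0.1212, 0.1294, 0.2032, 0.1916, 0.1489, 0.0374, 0.0005, 0.0000]  mean=-1.4952  Neff=6.7368  idx=[2, 3, 4, 4, 5, 6, 6, 6, 7, 7, 8, 8]
step 2: w=[0.0000, 0.0000, 0.0000, 0.0000, 0.0000, 0.0270, 0.0270, 0.0270, 0.0618, 0.0618, 0.3977, 0.3977]  mean=-0.8040  Neff=3.0658  idx=[7, 9, 10, 10, 10, 10, 10, 11, 11, 11, 11, 11]
step 3: w=[0.2359, 0.1628, 0.0601, 0.0601, 0.0601, 0.0601, 0.0601, 0.0601, 0.0601, 0.0601, 0.0601, 0.0601]  mean=-0.8843  Neff=8.4525  idx=[0, 0, 0, 1, 1, 2, 4, 5, 7, 8, 9, 11]

post_mean = -0.8843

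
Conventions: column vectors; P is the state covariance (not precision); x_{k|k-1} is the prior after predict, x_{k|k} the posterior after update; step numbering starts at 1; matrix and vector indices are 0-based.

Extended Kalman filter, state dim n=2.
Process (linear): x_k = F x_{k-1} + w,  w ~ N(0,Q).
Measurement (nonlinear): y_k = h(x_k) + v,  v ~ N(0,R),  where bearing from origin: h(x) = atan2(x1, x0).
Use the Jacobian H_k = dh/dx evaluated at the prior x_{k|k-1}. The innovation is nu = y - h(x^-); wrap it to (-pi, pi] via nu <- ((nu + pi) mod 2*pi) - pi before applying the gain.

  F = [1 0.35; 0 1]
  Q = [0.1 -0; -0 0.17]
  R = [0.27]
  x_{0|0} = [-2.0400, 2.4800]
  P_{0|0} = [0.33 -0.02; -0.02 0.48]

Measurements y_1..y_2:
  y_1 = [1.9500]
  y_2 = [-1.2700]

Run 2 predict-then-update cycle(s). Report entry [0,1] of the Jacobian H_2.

H_jac[0,1] = -0.0414

step 1: x^-=[-1.1720, 2.4800]  P^-=[0.4748 0.1480; 0.1480 0.6500]  H_jac=[-0.3296 -0.1558]  S=[0.3526]  K=[-0.5093; -0.4256]  nu=[-0.0623]  x^+=[-1.1403, 2.5065]  P^+=[0.3834 0.0716; 0.0716 0.5862]
step 2: x^-=[-0.2630, 2.5065]  P^-=[0.6053 0.2767; 0.2767 0.7562]  H_jac=[-0.3946 -0.0414]  S=[0.3746]  K=[-0.6682; -0.3751]  nu=[-2.9453]  x^+=[1.7051, 3.6114]  P^+=[0.4380 0.1828; 0.1828 0.7034]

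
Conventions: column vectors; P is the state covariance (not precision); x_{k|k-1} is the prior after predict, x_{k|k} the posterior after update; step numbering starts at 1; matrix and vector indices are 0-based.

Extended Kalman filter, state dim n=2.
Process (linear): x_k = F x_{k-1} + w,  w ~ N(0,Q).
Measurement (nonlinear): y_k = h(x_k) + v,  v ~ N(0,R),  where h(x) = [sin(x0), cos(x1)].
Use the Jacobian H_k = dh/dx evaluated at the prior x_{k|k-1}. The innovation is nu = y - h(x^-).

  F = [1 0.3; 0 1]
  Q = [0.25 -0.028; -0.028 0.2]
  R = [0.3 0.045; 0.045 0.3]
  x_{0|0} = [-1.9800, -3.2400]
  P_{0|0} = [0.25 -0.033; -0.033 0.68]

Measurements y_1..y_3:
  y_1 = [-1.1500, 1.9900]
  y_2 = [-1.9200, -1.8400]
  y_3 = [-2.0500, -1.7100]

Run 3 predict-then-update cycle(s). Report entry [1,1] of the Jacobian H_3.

step 1: x^-=[-2.9520, -3.2400]  P^-=[0.5414 0.1430; 0.1430 0.8800]  H_jac=[-0.9821 0.0000; 0.0000 -0.0982]  S=[0.8222 0.0588; 0.0588 0.3085]  K=[-0.6523 0.0788; -0.1529 -0.2511]  nu=[-0.9615, 2.9852]  x^+=[-2.0896, -3.8427]  P^+=[0.1957 0.0582; 0.0582 0.8368]
step 2: x^-=[-3.2424, -3.8427]  P^-=[0.5559 0.2812; 0.2812 1.0368]  H_jac=[-0.9949 0.0000; 0.0000 -0.6450]  S=[0.8503 0.2255; 0.2255 0.7314]  K=[-0.6368 -0.0517; -0.0943 -0.8853]  nu=[-2.0206, -1.0759]  x^+=[-1.9001, -2.6997]  P^+=[0.1943 0.0685; 0.0685 0.4183]
step 3: x^-=[-2.7100, -2.6997]  P^-=[0.5231 0.1660; 0.1660 0.6183]  H_jac=[-0.9083 0.0000; 0.0000 0.4277]  S=[0.7315 -0.0195; -0.0195 0.4131]  K=[-0.6457 0.1414; -0.1893 0.6312]  nu=[-1.6317, -0.8061]  x^+=[-1.7704, -2.8996]  P^+=[0.2063 0.0312; 0.0312 0.4229]

H_jac[1,1] = 0.4277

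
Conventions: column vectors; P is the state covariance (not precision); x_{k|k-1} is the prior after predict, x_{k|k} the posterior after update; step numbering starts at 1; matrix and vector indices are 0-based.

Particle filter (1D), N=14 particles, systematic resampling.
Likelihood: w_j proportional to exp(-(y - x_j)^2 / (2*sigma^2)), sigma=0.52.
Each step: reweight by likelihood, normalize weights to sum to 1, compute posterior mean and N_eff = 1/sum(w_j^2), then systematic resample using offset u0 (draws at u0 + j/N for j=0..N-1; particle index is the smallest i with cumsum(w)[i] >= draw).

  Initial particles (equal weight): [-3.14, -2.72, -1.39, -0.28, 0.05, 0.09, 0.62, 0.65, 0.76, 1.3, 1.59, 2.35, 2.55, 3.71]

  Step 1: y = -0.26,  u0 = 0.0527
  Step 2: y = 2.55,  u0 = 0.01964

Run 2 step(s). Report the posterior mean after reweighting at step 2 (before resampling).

post_mean = 0.6929

step 1: w=[0.0000, 0.0000, 0.0282, 0.2990, 0.2505, 0.2386, 0.0715, 0.0647, 0.0437, 0.0033, 0.0005, 0.0000, 0.0000, 0.0000]  mean=0.0358  Neff=4.5235  idx=[3, 3, 3, 3, 4, 4, 4, 4, 5, 5, 5, 6, 7, 8]
step 2: w=[0.0001, 0.0001, 0.0001, 0.0001, 0.0019, 0.0019, 0.0019, 0.0019, 0.0027, 0.0027, 0.0027, 0.2026, 0.2506, 0.5307]  mean=0.6929  Neff=2.5938  idx=[11, 11, 11, 12, 12, 12, 12, 13, 13, 13, 13, 13, 13, 13]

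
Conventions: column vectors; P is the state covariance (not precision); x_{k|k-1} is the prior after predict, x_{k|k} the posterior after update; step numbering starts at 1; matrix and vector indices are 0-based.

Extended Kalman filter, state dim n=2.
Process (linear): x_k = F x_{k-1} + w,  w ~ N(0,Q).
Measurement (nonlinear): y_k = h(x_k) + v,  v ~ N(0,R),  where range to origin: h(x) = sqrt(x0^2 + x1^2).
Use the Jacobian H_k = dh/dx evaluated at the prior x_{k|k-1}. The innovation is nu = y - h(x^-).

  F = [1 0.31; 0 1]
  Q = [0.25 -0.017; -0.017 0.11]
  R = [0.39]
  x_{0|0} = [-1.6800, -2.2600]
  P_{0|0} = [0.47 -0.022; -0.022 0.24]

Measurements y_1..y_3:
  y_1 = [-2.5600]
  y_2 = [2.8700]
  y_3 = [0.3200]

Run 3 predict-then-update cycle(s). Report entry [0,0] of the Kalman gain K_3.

step 1: x^-=[-2.3806, -2.2600]  P^-=[0.7294 0.0354; 0.0354 0.3500]  H_jac=[-0.7252 -0.6885]  S=[0.9749]  K=[-0.5676; -0.2735]  nu=[-5.8425]  x^+=[0.9357, -0.6620]  P^+=[0.4153 -0.1160; -0.1160 0.2771]
step 2: x^-=[0.7305, -0.6620]  P^-=[0.6201 -0.0471; -0.0471 0.3871]  H_jac=[0.7410 -0.6715]  S=[0.9518]  K=[0.5159; -0.3097]  nu=[1.8842]  x^+=[1.7025, -1.2456]  P^+=[0.3667 0.1050; 0.1050 0.2958]
step 3: x^-=[1.3164, -1.2456]  P^-=[0.7103 0.1797; 0.1797 0.4058]  H_jac=[0.7264 -0.6873]  S=[0.7770]  K=[0.5050; -0.1909]  nu=[-1.4923]  x^+=[0.5627, -0.9607]  P^+=[0.5121 0.2546; 0.2546 0.3774]

K[0,0] = 0.5050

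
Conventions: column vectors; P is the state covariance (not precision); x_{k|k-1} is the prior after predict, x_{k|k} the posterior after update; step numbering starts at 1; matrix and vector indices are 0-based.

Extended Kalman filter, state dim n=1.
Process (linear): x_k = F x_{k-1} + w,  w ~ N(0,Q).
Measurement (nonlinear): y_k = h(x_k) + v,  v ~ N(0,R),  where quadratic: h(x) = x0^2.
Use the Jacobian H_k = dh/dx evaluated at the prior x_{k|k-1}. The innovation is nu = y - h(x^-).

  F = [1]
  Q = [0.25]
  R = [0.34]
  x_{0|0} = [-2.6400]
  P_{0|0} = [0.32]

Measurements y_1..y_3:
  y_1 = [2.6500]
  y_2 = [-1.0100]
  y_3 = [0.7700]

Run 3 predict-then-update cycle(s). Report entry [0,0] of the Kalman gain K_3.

step 1: x^-=[-2.6400]  P^-=[0.5700]  H_jac=[-5.2800]  S=[16.2307]  K=[-0.1854]  nu=[-4.3196]  x^+=[-1.8390]  P^+=[0.0119]
step 2: x^-=[-1.8390]  P^-=[0.2619]  H_jac=[-3.6781]  S=[3.8836]  K=[-0.2481]  nu=[-4.3920]  x^+=[-0.7495]  P^+=[0.0229]
step 3: x^-=[-0.7495]  P^-=[0.2729]  H_jac=[-1.4989]  S=[0.9532]  K=[-0.4292]  nu=[0.2083]  x^+=[-0.8389]  P^+=[0.0974]

K[0,0] = -0.4292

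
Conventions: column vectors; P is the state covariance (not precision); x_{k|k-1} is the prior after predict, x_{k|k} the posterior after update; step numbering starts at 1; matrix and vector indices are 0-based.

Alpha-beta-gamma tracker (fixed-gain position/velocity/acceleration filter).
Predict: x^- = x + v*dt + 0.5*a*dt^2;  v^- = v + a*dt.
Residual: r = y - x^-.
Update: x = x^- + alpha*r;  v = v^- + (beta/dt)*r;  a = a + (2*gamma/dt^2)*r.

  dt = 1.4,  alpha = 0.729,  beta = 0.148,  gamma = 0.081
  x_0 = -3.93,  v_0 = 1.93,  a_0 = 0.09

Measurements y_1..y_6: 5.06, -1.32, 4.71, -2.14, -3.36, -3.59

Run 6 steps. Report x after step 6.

step 1: x_pred=-1.1398  r=6.1998  x^+=3.3799  v^+=2.7114  a^+=0.6024
step 2: x_pred=7.7662  r=-9.0862  x^+=1.1424  v^+=2.5943  a^+=-0.1486
step 3: x_pred=4.6287  r=0.0813  x^+=4.6880  v^+=2.3949  a^+=-0.1419
step 4: x_pred=7.9018  r=-10.0418  x^+=0.5813  v^+=1.1347  a^+=-0.9718
step 5: x_pred=1.2175  r=-4.5775  x^+=-2.1195  v^+=-0.7098  a^+=-1.3502
step 6: x_pred=-4.4364  r=0.8464  x^+=-3.8194  v^+=-2.5106  a^+=-1.2802

x_post = -3.8194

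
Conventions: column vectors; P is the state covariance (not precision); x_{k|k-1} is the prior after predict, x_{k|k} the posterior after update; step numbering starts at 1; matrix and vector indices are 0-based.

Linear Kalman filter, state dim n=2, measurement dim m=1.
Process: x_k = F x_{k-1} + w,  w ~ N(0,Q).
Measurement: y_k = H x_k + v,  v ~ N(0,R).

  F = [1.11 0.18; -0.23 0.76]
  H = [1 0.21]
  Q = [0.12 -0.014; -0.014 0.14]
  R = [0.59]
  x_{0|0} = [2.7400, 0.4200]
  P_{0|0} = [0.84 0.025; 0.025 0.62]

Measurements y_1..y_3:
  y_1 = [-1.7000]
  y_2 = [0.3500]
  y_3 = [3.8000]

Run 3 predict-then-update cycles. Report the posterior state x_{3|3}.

step 1: x^-=[3.1170, -0.3110]  P^-=[1.1850 -0.1236; -0.1236 0.5338]  S=[1.7467]  K=[0.6636; -0.0066]  nu=[-4.7517]  x^+=[-0.0362, -0.2798]  P^+=[0.4159 -0.1160; -0.1160 0.5337]
step 2: x^-=[-0.0905, -0.2043]  P^-=[0.6034 -0.1402; -0.1402 0.5108]  S=[1.1570]  K=[0.4960; -0.0284]  nu=[0.4834]  x^+=[0.1493, -0.2180]  P^+=[0.3187 -0.1239; -0.1239 0.5099]
step 3: x^-=[0.1264, -0.2000]  P^-=[0.4797 -0.1250; -0.1250 0.4947]  S=[1.0390]  K=[0.4364; -0.0203]  nu=[3.7156]  x^+=[1.7479, -0.2754]  P^+=[0.2818 -0.1158; -0.1158 0.4942]

x_post = [1.7479, -0.2754]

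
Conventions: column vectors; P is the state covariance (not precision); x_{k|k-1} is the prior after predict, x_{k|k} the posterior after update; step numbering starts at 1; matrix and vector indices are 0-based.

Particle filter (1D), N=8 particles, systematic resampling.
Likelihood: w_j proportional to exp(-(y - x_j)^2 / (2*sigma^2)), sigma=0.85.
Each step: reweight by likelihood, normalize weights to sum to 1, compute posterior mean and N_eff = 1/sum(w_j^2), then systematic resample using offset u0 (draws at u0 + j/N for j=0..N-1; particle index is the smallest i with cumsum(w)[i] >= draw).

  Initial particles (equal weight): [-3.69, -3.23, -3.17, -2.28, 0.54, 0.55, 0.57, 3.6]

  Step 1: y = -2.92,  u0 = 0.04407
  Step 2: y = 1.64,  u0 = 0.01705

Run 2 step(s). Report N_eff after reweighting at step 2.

step 1: w=[0.2004, 0.2826, 0.2893, 0.2275, 0.0001, 0.0001, 0.0001, 0.0000]  mean=-3.0879  Neff=3.9144  idx=[0, 0, 1, 1, 2, 2, 3, 3]
step 2: w=[0.0001, 0.0001, 0.0015, 0.0015, 0.0023, 0.0023, 0.4961, 0.4961]  mean=-2.2872  Neff=2.0314  idx=[6, 6, 6, 6, 7, 7, 7, 7]

N_eff = 2.0314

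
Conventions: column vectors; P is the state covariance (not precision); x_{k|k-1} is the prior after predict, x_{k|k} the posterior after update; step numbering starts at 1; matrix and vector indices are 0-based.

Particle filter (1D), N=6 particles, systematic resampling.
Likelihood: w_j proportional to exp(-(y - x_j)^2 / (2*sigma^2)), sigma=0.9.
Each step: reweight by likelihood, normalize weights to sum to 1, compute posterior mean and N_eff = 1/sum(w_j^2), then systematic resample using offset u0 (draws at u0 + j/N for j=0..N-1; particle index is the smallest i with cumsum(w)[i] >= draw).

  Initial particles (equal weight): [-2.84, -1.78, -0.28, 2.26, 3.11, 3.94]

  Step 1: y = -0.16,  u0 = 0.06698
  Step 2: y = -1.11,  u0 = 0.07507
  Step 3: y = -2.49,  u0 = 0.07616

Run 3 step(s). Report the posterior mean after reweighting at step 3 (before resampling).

post_mean = -1.4038

step 1: w=[0.0097, 0.1610, 0.8063, 0.0219, 0.0011, 0.0000]  mean=-0.4867  Neff=1.4779  idx=[1, 2, 2, 2, 2, 2]
step 2: w=[0.1883, 0.1623, 0.1623, 0.1623, 0.1623, 0.1623]  mean=-0.5624  Neff=5.9799  idx=[0, 1, 2, 3, 4, 5]
step 3: w=[0.7492, 0.0502, 0.0502, 0.0502, 0.0502, 0.0502]  mean=-1.4038  Neff=1.7426  idx=[0, 0, 0, 0, 0, 4]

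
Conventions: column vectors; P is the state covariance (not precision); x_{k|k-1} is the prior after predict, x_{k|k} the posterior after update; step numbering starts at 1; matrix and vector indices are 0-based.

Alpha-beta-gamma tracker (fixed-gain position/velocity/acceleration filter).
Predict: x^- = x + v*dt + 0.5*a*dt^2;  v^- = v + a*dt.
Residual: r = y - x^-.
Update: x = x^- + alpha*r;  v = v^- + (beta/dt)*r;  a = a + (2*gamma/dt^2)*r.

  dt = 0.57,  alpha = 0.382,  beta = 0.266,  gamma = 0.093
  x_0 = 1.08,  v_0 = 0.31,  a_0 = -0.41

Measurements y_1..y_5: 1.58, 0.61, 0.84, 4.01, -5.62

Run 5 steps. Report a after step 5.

a_post = -3.1927

step 1: x_pred=1.1901  r=0.3899  x^+=1.3390  v^+=0.2583  a^+=-0.1868
step 2: x_pred=1.4559  r=-0.8459  x^+=1.1328  v^+=-0.2430  a^+=-0.6711
step 3: x_pred=0.8853  r=-0.0453  x^+=0.8680  v^+=-0.6466  a^+=-0.6970
step 4: x_pred=0.3862  r=3.6238  x^+=1.7705  v^+=0.6473  a^+=1.3776
step 5: x_pred=2.3632  r=-7.9832  x^+=-0.6864  v^+=-2.2930  a^+=-3.1927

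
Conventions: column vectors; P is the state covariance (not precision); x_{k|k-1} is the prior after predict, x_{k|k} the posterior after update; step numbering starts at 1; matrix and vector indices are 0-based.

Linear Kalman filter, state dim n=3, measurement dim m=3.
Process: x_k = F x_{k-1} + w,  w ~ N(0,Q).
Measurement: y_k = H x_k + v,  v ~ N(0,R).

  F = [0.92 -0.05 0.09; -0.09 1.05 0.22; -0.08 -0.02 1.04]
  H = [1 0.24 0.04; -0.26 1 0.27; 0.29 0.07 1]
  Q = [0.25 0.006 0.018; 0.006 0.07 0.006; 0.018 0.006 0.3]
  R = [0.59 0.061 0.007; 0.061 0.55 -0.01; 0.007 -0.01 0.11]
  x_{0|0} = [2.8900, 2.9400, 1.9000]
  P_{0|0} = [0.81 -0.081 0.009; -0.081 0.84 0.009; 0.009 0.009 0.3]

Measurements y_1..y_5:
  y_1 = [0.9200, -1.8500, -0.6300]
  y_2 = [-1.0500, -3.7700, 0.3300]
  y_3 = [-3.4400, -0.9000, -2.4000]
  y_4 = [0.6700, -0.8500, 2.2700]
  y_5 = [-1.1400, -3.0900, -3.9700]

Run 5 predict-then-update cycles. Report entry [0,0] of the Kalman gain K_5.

step 1: x^-=[2.6828, 3.2449, 1.6860]  P^-=[0.9490 -0.1753 -0.0035; -0.1753 1.0363 0.0783; -0.0035 0.0783 0.6279]  S=[1.5167 -0.0873 0.3157; -0.0873 1.8301 0.1932; 0.3157 0.1932 0.8246]  K=[0.5529 -0.2211 0.1548; 0.0983 0.6137 -0.0602; -0.1395 0.0437 0.8100]  nu=[-2.6090, -4.8526, -3.3212]  x^+=[1.7992, 0.2102, -0.8525]  P^+=[0.3140 0.0108 -0.0687; 0.0108 0.3578 -0.0402; -0.0687 -0.0402 0.1104]
step 2: x^-=[1.5680, -0.1288, -1.0347]  P^-=[0.5055 -0.0429 -0.0576; -0.0429 0.4545 -0.0110; -0.0576 -0.0110 0.4347]  S=[1.0970 -0.0130 0.1117; -0.0130 1.0948 0.0887; 0.1117 0.0887 0.5528]  K=[0.4376 -0.1760 0.0954; 0.0720 0.4290 -0.0682; -0.1170 0.0470 0.7709]  nu=[-2.5457, -2.9542, 0.9190]  x^+=[1.0616, -1.6419, -0.1672]  P^+=[0.2482 0.0090 -0.0573; 0.0090 0.2519 -0.0315; -0.0573 -0.0315 0.1023]
step 3: x^-=[1.0437, -1.8564, -0.2260]  P^-=[0.4515 -0.0308 -0.0433; -0.0308 0.3406 -0.0027; -0.0433 -0.0027 0.4233]  S=[1.0435 -0.0105 0.1118; -0.0105 0.9726 0.0908; 0.1118 0.0908 0.5462]  K=[0.4115 -0.1693 0.1004; 0.0577 0.3630 -0.0499; -0.1073 0.0537 0.7647]  nu=[-4.0291, 1.2887, -2.3467]  x^+=[-1.0681, -1.5041, -1.5189]  P^+=[0.2338 0.0060 -0.0526; 0.0060 0.2120 -0.0253; -0.0526 -0.0253 0.0999]
step 4: x^-=[-1.0442, -1.8173, -1.4641]  P^-=[0.4402 -0.0291 -0.0383; -0.0291 0.2998 0.0039; -0.0383 0.0039 0.4194]  S=[1.0312 -0.0138 0.1146; -0.0138 0.9327 0.0941; 0.1146 0.0941 0.5450]  K=[0.4048 -0.1695 0.1043; 0.0505 0.3352 -0.0382; -0.1038 0.0580 0.7614]  nu=[2.2089, 1.0911, 4.1642]  x^+=[0.0994, -1.4992, 1.5405]  P^+=[0.2303 0.0041 -0.0511; 0.0041 0.1948 -0.0220; -0.0511 -0.0220 0.0988]
step 5: x^-=[0.3051, -1.2442, 1.6241]  P^-=[0.4376 -0.0291 -0.0369; -0.0291 0.2825 0.0076; -0.0369 0.0076 0.4178]  S=[1.0277 -0.0166 0.1158; -0.0166 0.9170 0.0961; 0.1158 0.0961 0.5445]  K=[0.4028 -0.1705 0.1060; 0.0467 0.3228 -0.0322; -0.1025 0.0603 0.7599]  nu=[-1.2114, -2.2050, -5.5955]  x^+=[-0.4000, -1.8324, -2.6364]  P^+=[0.2293 0.0030 -0.0505; 0.0030 0.1870 -0.0204; -0.0505 -0.0204 0.0983]

K[0,0] = 0.4028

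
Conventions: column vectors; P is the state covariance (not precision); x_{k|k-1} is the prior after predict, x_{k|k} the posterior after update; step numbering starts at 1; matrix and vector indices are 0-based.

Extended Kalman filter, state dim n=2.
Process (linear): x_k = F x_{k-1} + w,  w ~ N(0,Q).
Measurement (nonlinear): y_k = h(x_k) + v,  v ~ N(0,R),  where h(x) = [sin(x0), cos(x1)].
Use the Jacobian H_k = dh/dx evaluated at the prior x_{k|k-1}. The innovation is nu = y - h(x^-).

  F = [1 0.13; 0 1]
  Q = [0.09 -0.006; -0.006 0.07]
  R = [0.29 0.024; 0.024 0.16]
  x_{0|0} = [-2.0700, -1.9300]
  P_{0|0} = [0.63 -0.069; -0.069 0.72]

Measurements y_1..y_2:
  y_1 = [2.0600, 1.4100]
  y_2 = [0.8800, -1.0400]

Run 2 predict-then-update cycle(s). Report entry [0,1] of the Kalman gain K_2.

K[0,1] = 0.0272

step 1: x^-=[-2.3209, -1.9300]  P^-=[0.7142 0.0186; 0.0186 0.7900]  H_jac=[-0.6817 0.0000; 0.0000 0.9362]  S=[0.6219 0.0121; 0.0121 0.8524]  K=[-0.7835 0.0316; -0.0373 0.8682]  nu=[2.7916, 1.7615]  x^+=[-4.4525, -0.5048]  P^+=[0.3322 -0.0147; -0.0147 0.1474]
step 2: x^-=[-4.5181, -0.5048]  P^-=[0.4209 -0.0015; -0.0015 0.2174]  H_jac=[-0.1930 0.0000; 0.0000 0.4837]  S=[0.3057 0.0241; 0.0241 0.2109]  K=[-0.2679 0.0272; -0.0388 0.5032]  nu=[-0.1012, -1.9153]  x^+=[-4.5431, -1.4646]  P^+=[0.3991 -0.0043; -0.0043 0.1645]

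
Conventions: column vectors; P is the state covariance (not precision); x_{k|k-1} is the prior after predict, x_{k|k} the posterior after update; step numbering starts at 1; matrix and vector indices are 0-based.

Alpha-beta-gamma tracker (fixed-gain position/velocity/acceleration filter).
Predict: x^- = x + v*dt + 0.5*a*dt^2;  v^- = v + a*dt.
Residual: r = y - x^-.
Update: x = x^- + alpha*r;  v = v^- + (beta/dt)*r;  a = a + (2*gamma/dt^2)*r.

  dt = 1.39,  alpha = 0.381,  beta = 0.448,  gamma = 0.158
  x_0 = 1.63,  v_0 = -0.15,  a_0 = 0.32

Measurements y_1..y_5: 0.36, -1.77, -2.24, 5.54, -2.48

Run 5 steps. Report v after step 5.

v_post = 1.2693

step 1: x_pred=1.7306  r=-1.3706  x^+=1.2084  v^+=-0.1470  a^+=0.0958
step 2: x_pred=1.0967  r=-2.8667  x^+=0.0045  v^+=-0.9377  a^+=-0.3730
step 3: x_pred=-1.6593  r=-0.5807  x^+=-1.8805  v^+=-1.6434  a^+=-0.4680
step 4: x_pred=-4.6170  r=10.1570  x^+=-0.7472  v^+=0.9797  a^+=1.1932
step 5: x_pred=1.7673  r=-4.2473  x^+=0.1491  v^+=1.2693  a^+=0.4985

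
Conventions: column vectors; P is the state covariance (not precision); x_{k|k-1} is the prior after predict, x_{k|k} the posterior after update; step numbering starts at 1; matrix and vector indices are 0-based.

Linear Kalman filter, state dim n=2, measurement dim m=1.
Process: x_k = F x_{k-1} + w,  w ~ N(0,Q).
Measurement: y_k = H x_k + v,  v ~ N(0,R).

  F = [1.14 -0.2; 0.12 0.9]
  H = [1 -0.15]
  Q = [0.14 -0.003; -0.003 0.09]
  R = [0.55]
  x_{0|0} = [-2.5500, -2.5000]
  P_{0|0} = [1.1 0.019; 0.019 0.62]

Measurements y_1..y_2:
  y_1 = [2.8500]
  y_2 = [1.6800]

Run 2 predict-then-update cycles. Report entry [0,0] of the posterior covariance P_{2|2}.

step 1: x^-=[-2.4070, -2.5560]  P^-=[1.5857 0.0549; 0.0549 0.6121]  S=[2.1330]  K=[0.7396; -0.0173]  nu=[4.8736]  x^+=[1.1973, -2.6403]  P^+=[0.4191 0.0822; 0.0822 0.6115]
step 2: x^-=[1.8930, -2.2326]  P^-=[0.6716 0.0266; 0.0266 0.6091]  S=[1.2273]  K=[0.5440; -0.0527]  nu=[-0.5479]  x^+=[1.5949, -2.2037]  P^+=[0.3085 0.0618; 0.0618 0.6057]

P_post[0,0] = 0.3085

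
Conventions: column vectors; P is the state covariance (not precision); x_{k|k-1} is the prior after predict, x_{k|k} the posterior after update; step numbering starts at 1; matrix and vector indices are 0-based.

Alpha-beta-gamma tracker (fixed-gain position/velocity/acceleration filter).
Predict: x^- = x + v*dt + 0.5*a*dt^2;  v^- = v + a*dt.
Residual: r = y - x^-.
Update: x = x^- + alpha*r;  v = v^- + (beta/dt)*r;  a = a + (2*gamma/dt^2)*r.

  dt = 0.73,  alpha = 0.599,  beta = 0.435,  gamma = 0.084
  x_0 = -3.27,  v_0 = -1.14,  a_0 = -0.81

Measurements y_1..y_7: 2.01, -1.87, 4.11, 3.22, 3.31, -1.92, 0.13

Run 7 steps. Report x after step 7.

step 1: x_pred=-4.3180  r=6.3280  x^+=-0.5275  v^+=2.0395  a^+=1.1849
step 2: x_pred=1.2770  r=-3.1470  x^+=-0.6080  v^+=1.0292  a^+=0.1928
step 3: x_pred=0.1947  r=3.9153  x^+=2.5400  v^+=3.5031  a^+=1.4272
step 4: x_pred=5.4775  r=-2.2575  x^+=4.1253  v^+=3.1997  a^+=0.7155
step 5: x_pred=6.6517  r=-3.3417  x^+=4.6500  v^+=1.7307  a^+=-0.3380
step 6: x_pred=5.8234  r=-7.7434  x^+=1.1851  v^+=-3.1302  a^+=-2.7792
step 7: x_pred=-1.8405  r=1.9705  x^+=-0.6602  v^+=-3.9848  a^+=-2.1580

x_post = -0.6602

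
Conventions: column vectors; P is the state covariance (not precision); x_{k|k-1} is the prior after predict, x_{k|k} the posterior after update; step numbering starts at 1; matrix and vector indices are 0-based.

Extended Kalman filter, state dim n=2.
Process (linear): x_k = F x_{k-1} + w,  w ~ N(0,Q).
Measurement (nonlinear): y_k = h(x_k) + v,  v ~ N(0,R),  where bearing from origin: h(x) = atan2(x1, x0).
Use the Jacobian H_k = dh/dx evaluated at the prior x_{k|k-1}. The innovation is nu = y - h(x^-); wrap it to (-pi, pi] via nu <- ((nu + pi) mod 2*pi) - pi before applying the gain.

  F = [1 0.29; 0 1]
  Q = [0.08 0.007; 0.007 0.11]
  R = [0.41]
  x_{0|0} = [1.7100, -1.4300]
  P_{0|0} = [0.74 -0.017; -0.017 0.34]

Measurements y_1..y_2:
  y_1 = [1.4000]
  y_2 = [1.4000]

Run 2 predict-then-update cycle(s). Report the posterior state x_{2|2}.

x_post = [2.7958, -0.0438]

step 1: x^-=[1.2953, -1.4300]  P^-=[0.8387 0.0886; 0.0886 0.4500]  H_jac=[0.3841 0.3479]  S=[0.6119]  K=[0.5769; 0.3115]  nu=[2.2348]  x^+=[2.5845, -0.7339]  P^+=[0.6351 -0.0214; -0.0214 0.3906]
step 2: x^-=[2.3717, -0.7339]  P^-=[0.7355 0.0989; 0.0989 0.5006]  H_jac=[0.1191 0.3848]  S=[0.5036]  K=[0.2495; 0.4059]  nu=[1.7001]  x^+=[2.7958, -0.0438]  P^+=[0.7042 0.0479; 0.0479 0.4177]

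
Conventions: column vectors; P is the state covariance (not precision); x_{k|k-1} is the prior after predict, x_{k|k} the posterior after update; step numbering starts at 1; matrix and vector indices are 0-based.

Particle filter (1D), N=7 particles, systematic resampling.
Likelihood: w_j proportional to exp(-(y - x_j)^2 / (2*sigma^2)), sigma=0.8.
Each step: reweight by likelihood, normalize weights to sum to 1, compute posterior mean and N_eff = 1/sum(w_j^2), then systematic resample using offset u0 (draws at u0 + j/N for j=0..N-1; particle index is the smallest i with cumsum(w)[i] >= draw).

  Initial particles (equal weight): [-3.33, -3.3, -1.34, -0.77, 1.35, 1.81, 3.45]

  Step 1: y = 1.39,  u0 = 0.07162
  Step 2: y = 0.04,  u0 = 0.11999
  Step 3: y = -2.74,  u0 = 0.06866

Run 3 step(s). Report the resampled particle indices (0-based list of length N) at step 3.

step 1: w=[0.0000, 0.0000, 0.0015, 0.0135, 0.5160, 0.4502, 0.0188]  mean=1.5638  Neff=2.1300  idx=[4, 4, 4, 4, 5, 5, 5]
step 2: w=[0.2003, 0.2003, 0.2003, 0.2003, 0.0662, 0.0662, 0.0662]  mean=1.4414  Neff=5.7575  idx=[0, 1, 2, 2, 3, 4, 6]
step 3: w=[0.1965, 0.1965, 0.1965, 0.1965, 0.1965, 0.0088, 0.0088]  mean=1.3581  Neff=5.1767  idx=[0, 1, 1, 2, 3, 3, 4]

resampled_idx = [0, 1, 1, 2, 3, 3, 4]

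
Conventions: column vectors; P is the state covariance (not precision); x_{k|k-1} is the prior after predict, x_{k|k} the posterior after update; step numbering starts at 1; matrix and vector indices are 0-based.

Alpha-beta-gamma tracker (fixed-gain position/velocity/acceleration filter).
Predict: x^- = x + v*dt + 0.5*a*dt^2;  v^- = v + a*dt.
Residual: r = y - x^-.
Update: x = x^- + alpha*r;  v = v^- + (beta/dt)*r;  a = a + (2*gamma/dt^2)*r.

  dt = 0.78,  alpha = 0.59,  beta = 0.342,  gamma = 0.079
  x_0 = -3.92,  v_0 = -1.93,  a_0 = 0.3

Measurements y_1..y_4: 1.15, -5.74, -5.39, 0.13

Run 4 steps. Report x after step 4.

step 1: x_pred=-5.3341  r=6.4841  x^+=-1.5085  v^+=1.1470  a^+=1.9839
step 2: x_pred=-0.0103  r=-5.7297  x^+=-3.3908  v^+=0.1822  a^+=0.4959
step 3: x_pred=-3.0978  r=-2.2922  x^+=-4.4502  v^+=-0.4360  a^+=-0.0994
step 4: x_pred=-4.8205  r=4.9505  x^+=-1.8997  v^+=1.6571  a^+=1.1863

x_post = -1.8997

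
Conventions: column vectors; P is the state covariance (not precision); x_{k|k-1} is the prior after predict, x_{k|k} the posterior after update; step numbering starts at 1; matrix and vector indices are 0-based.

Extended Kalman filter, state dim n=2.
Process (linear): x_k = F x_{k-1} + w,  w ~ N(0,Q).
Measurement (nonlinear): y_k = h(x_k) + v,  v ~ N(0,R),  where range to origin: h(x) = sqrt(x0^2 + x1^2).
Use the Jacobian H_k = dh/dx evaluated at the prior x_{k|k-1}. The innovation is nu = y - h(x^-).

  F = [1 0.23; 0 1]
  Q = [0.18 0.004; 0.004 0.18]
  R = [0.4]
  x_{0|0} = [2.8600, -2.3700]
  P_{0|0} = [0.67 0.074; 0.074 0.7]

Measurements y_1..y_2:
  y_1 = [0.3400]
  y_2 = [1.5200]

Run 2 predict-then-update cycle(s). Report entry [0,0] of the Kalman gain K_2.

K[0,0] = 0.1877

step 1: x^-=[2.3149, -2.3700]  P^-=[0.9211 0.2390; 0.2390 0.8800]  H_jac=[0.6987 -0.7154]  S=[1.0611]  K=[0.4454; -0.4359]  nu=[-2.9730]  x^+=[0.9908, -1.0741]  P^+=[0.7106 0.4450; 0.4450 0.6784]
step 2: x^-=[0.7437, -1.0741]  P^-=[1.1312 0.6050; 0.6050 0.8584]  H_jac=[0.5693 -0.8222]  S=[0.7804]  K=[0.1877; -0.4630]  nu=[0.2135]  x^+=[0.7838, -1.1730]  P^+=[1.1037 0.6729; 0.6729 0.6911]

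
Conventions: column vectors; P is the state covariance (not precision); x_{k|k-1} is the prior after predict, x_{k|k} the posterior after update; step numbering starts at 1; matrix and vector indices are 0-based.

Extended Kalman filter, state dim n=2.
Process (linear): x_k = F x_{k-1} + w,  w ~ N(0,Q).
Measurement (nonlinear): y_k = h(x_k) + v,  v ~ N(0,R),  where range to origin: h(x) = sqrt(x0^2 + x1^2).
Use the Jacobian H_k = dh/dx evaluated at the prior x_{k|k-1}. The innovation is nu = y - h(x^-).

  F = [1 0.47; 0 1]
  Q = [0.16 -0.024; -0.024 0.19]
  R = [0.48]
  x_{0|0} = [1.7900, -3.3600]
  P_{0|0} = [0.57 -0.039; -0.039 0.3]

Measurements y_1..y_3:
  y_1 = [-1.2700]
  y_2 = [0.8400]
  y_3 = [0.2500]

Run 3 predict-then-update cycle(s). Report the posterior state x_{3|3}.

step 1: x^-=[0.2108, -3.3600]  P^-=[0.7596 0.0780; 0.0780 0.4900]  H_jac=[0.0626 -0.9980]  S=[0.9613]  K=[-0.0315; -0.5036]  nu=[-4.6366]  x^+=[0.3569, -1.0248]  P^+=[0.7587 0.0627; 0.0627 0.2462]
step 2: x^-=[-0.1248, -1.0248]  P^-=[1.0320 0.1544; 0.1544 0.4362]  H_jac=[-0.1209 -0.9927]  S=[0.9619]  K=[-0.2891; -0.4695]  nu=[-0.1924]  x^+=[-0.0692, -0.9345]  P^+=[0.9516 0.0239; 0.0239 0.2241]
step 3: x^-=[-0.5084, -0.9345]  P^-=[1.1836 0.1052; 0.1052 0.4141]  H_jac=[-0.4779 -0.8784]  S=[1.1582]  K=[-0.5682; -0.3575]  nu=[-0.8138]  x^+=[-0.0460, -0.6435]  P^+=[0.8097 -0.1300; -0.1300 0.2661]

x_post = [-0.0460, -0.6435]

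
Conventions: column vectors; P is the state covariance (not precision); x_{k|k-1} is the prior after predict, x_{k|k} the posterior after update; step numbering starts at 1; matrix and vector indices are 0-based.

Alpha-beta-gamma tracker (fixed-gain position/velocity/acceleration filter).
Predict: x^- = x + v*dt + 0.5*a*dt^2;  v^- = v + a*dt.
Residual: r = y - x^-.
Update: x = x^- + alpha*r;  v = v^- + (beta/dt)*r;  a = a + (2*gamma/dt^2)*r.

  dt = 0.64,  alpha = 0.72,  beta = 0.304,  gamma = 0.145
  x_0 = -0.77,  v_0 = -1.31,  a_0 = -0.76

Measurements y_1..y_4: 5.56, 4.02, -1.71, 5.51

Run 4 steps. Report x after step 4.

x_post = 4.3151

step 1: x_pred=-1.7640  r=7.3240  x^+=3.5093  v^+=1.6825  a^+=4.4255
step 2: x_pred=5.4924  r=-1.4724  x^+=4.4323  v^+=3.8154  a^+=3.3830
step 3: x_pred=7.5670  r=-9.2770  x^+=0.8876  v^+=1.5740  a^+=-3.1852
step 4: x_pred=1.2426  r=4.2674  x^+=4.3151  v^+=1.5625  a^+=-0.1638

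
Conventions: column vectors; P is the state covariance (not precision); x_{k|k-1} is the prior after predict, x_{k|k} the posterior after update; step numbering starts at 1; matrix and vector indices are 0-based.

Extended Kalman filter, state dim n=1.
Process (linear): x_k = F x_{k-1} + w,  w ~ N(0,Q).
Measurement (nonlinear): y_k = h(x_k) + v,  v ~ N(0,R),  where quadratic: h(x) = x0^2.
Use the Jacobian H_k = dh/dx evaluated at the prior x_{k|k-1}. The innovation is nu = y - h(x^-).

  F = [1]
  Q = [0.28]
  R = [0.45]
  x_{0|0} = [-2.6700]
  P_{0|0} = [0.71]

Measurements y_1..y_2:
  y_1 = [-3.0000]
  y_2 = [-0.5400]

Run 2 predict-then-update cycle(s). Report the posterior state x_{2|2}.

x_post = [-0.3391]

step 1: x^-=[-2.6700]  P^-=[0.9900]  H_jac=[-5.3400]  S=[28.6804]  K=[-0.1843]  nu=[-10.1289]  x^+=[-0.8030]  P^+=[0.0155]
step 2: x^-=[-0.8030]  P^-=[0.2955]  H_jac=[-1.6059]  S=[1.2122]  K=[-0.3915]  nu=[-1.1847]  x^+=[-0.3391]  P^+=[0.1097]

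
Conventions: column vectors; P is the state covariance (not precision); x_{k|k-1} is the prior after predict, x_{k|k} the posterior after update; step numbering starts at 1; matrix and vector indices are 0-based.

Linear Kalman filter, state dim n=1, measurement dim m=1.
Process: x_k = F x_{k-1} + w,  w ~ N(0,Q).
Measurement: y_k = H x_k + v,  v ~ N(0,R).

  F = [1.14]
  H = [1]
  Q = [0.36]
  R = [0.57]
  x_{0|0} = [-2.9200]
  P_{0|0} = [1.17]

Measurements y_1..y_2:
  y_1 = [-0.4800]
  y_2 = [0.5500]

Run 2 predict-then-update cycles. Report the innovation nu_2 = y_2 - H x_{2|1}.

innov = [1.8526]

step 1: x^-=[-3.3288]  P^-=[1.8805]  S=[2.4505]  K=[0.7674]  nu=[2.8488]  x^+=[-1.1426]  P^+=[0.4374]
step 2: x^-=[-1.3026]  P^-=[0.9285]  S=[1.4985]  K=[0.6196]  nu=[1.8526]  x^+=[-0.1547]  P^+=[0.3532]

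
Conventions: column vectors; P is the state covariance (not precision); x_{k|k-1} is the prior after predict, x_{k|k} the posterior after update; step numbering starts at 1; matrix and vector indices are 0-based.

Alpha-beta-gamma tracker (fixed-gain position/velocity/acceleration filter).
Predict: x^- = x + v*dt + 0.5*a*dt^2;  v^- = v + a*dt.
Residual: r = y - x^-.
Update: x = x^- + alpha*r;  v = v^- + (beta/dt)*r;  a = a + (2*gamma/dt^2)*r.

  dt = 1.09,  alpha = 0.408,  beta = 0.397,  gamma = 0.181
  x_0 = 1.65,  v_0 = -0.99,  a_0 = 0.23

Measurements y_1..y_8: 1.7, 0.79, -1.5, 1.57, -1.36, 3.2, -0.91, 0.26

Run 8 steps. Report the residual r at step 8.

step 1: x_pred=0.7075  r=0.9925  x^+=1.1125  v^+=-0.3778  a^+=0.5324
step 2: x_pred=1.0169  r=-0.2269  x^+=0.9243  v^+=0.1198  a^+=0.4633
step 3: x_pred=1.3302  r=-2.8302  x^+=0.1755  v^+=-0.4060  a^+=-0.3991
step 4: x_pred=-0.5041  r=2.0741  x^+=0.3421  v^+=-0.0855  a^+=0.2329
step 5: x_pred=0.3872  r=-1.7472  x^+=-0.3256  v^+=-0.4680  a^+=-0.2995
step 6: x_pred=-1.0137  r=4.2137  x^+=0.7055  v^+=0.7403  a^+=0.9844
step 7: x_pred=2.0972  r=-3.0072  x^+=0.8703  v^+=0.7180  a^+=0.0682
step 8: x_pred=1.6934  r=-1.4334  x^+=1.1085  v^+=0.2702  a^+=-0.3686

resid = -1.4334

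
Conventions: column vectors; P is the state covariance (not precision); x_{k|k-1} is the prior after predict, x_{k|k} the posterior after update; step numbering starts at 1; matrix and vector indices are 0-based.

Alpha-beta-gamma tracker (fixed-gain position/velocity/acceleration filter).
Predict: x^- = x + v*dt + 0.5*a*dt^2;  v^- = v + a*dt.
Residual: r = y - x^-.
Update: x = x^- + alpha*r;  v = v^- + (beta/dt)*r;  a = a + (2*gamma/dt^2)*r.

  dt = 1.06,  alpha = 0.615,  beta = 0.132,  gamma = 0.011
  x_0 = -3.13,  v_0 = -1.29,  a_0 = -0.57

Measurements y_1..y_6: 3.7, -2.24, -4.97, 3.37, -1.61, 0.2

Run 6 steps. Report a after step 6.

step 1: x_pred=-4.8176  r=8.5176  x^+=0.4207  v^+=-0.8335  a^+=-0.4032
step 2: x_pred=-0.6893  r=-1.5507  x^+=-1.6430  v^+=-1.4540  a^+=-0.4336
step 3: x_pred=-3.4279  r=-1.5421  x^+=-4.3763  v^+=-2.1057  a^+=-0.4638
step 4: x_pred=-6.8688  r=10.2388  x^+=-0.5720  v^+=-1.3223  a^+=-0.2633
step 5: x_pred=-2.1215  r=0.5115  x^+=-1.8069  v^+=-1.5377  a^+=-0.2533
step 6: x_pred=-3.5791  r=3.7791  x^+=-1.2550  v^+=-1.3355  a^+=-0.1793

a_post = -0.1793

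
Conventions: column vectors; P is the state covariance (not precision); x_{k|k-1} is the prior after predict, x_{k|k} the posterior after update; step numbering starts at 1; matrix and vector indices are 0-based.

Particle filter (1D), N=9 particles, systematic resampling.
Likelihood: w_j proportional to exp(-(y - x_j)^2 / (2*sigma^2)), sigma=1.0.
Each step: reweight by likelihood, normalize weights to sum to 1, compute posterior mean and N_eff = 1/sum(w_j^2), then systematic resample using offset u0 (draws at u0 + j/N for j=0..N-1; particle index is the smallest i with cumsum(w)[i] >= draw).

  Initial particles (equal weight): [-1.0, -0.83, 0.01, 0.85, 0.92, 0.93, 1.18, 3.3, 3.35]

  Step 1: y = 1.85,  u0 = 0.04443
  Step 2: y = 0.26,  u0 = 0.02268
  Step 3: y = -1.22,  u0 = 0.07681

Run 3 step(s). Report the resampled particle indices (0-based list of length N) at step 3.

step 1: w=[0.0048, 0.0076, 0.0509, 0.1679, 0.1796, 0.1813, 0.2212, 0.0968, 0.0899]  mean=1.3474  Neff=6.1588  idx=[2, 3, 4, 4, 5, 6, 6, 7, 8]
step 2: w=[0.1748, 0.1515, 0.1450, 0.1450, 0.1441, 0.1181, 0.1181, 0.0018, 0.0015]  mean=0.8211  Neff=6.9324  idx=[0, 0, 1, 2, 2, 3, 4, 5, 6]
step 3: w=[0.2987, 0.2987, 0.0747, 0.0645, 0.0645, 0.0645, 0.0631, 0.0357, 0.0357]  mean=0.3904  Neff=4.9259  idx=[0, 0, 1, 1, 1, 2, 4, 5, 8]

resampled_idx = [0, 0, 1, 1, 1, 2, 4, 5, 8]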